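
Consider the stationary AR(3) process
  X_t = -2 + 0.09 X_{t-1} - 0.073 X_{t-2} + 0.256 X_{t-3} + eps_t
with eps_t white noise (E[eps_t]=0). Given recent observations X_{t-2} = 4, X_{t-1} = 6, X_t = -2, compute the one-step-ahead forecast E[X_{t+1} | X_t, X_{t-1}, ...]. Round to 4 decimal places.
E[X_{t+1} \mid \mathcal F_t] = -1.5940

For an AR(p) model X_t = c + sum_i phi_i X_{t-i} + eps_t, the
one-step-ahead conditional mean is
  E[X_{t+1} | X_t, ...] = c + sum_i phi_i X_{t+1-i}.
Substitute known values:
  E[X_{t+1} | ...] = -2 + (0.09) * (-2) + (-0.073) * (6) + (0.256) * (4)
                   = -1.5940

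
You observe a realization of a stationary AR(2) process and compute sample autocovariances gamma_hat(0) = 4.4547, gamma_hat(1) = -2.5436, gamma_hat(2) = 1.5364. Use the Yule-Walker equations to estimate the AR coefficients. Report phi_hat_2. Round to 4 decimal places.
\hat\phi_{2} = 0.0280

The Yule-Walker equations for an AR(p) process read, in matrix form,
  Gamma_p phi = r_p,   with   (Gamma_p)_{ij} = gamma(|i - j|),
                       (r_p)_i = gamma(i),   i,j = 1..p.
Substitute the sample gammas (Toeplitz matrix and right-hand side of size 2):
  Gamma_p = [[4.4547, -2.5436], [-2.5436, 4.4547]]
  r_p     = [-2.5436, 1.5364]
Written out:
  4.4547 phi_1 - 2.5436 phi_2 = -2.5436
  -2.5436 phi_1 + 4.4547 phi_2 = 1.5364
Solve by Cramer's rule:
  det = gamma(0)^2 - gamma(1)^2 = (4.4547)^2 - (-2.5436)^2 = 19.84435209 - 6.46990096 = 13.37445113
  phi_hat_1 = [gamma(1) gamma(0) - gamma(1) gamma(2)] / det = [(-2.5436)(4.4547) - (-2.5436)(1.5364)] / 13.37445113 = -7.42298788 / 13.37445113 = -0.555
  phi_hat_2 = [gamma(0) gamma(2) - gamma(1)^2] / det = [(4.4547)(1.5364) - (-2.5436)^2] / 13.37445113 = 0.37430012 / 13.37445113 = 0.028
So phi_hat = [-0.5550, 0.0280].
Therefore phi_hat_2 = 0.0280.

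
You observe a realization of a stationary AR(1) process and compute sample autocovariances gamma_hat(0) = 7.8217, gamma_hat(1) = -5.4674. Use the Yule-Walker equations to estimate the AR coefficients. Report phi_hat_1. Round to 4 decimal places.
\hat\phi_{1} = -0.6990

The Yule-Walker equations for an AR(p) process read, in matrix form,
  Gamma_p phi = r_p,   with   (Gamma_p)_{ij} = gamma(|i - j|),
                       (r_p)_i = gamma(i),   i,j = 1..p.
Substitute the sample gammas (Toeplitz matrix and right-hand side of size 1):
  Gamma_p = [[7.8217]]
  r_p     = [-5.4674]
With p = 1 this is the single equation gamma(0) phi_1 = gamma(1):
  phi_hat_1 = gamma(1) / gamma(0) = -5.4674 / 7.8217 = -0.6990.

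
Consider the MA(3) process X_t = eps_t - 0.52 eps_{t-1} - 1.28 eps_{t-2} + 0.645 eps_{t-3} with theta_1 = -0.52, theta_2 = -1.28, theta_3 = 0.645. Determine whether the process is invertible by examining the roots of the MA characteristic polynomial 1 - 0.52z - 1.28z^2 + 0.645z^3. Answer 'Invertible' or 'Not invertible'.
\text{Not invertible}

The MA(q) characteristic polynomial is P(z) = 1 - 0.52z - 1.28z^2 + 0.645z^3.
Invertibility requires all roots to lie outside the unit circle, i.e. |z| > 1 for every root.
Degree 3: look for a simple real root z0 first, then factor out (1 - z/z0) and solve the remaining quadratic.
Testing z0 = 2: P(2) = 1 + (-0.52)(2) + (-1.28)(2)^2 + (0.645)(2)^3
  = 1 + (-1.04) + (-5.12) + (5.16) = 0.  So z_0 = 2 is a root, |z_0| = 2.
Divide out the factor (1 - 0.5 z) = (1 - z/z0) (since 1/z0 = 0.5):
  P(z) = (1 - 0.5 z)(1 + (-0.02) z + (-1.29) z^2)
  [check: z-coef -0.02 - (0.5) = -0.52; z^2-coef -1.29 - (0.5)(-0.02) = -1.28; z^3-coef -(0.5)(-1.29) = 0.645.]
Remaining roots from the quadratic factor 1 + (-0.02) z + (-1.29) z^2:
  Set 1 + (-0.02) z + (-1.29) z^2 = 0, i.e. a z^2 + b z + c = 0 with a = -1.29, b = -0.02, c = 1.
  Discriminant D = b^2 - 4ac = (-0.02)^2 - 4*(-1.29)*1 = 0.0004 - (-5.16) = 5.1604.
  D >= 0, so the roots are real: z = (-b +/- sqrt(D)) / (2a) = (0.02 +/- 2.271651) / (-2.58).
    z_1 = (0.02 + 2.271651) / (-2.58) = -0.8882,   |z_1| = 0.8882.
    z_2 = (0.02 - 2.271651) / (-2.58) = 0.8727,   |z_2| = 0.8727.
Moduli of all roots: 2.0000, 0.8882, 0.8727.
All moduli strictly greater than 1? No.
Verdict: Not invertible.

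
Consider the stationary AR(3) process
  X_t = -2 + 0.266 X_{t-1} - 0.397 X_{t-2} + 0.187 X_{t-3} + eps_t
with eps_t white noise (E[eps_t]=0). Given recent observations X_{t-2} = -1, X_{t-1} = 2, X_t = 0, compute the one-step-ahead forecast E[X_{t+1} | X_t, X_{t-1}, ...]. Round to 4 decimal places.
E[X_{t+1} \mid \mathcal F_t] = -2.9810

For an AR(p) model X_t = c + sum_i phi_i X_{t-i} + eps_t, the
one-step-ahead conditional mean is
  E[X_{t+1} | X_t, ...] = c + sum_i phi_i X_{t+1-i}.
Substitute known values:
  E[X_{t+1} | ...] = -2 + (0.266) * (0) + (-0.397) * (2) + (0.187) * (-1)
                   = -2.9810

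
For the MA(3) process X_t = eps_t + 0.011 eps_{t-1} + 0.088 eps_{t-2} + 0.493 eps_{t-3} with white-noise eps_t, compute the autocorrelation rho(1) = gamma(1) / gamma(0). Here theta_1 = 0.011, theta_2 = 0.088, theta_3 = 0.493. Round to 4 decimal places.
\rho(1) = 0.0442

For an MA(q) process with theta_0 = 1, the autocovariance is
  gamma(k) = sigma^2 * sum_{i=0..q-k} theta_i * theta_{i+k},
and rho(k) = gamma(k) / gamma(0). Sigma^2 cancels.
  numerator   = (1)*(0.011) + (0.011)*(0.088) + (0.088)*(0.493) = 0.055352.
  denominator = (1)^2 + (0.011)^2 + (0.088)^2 + (0.493)^2 = 1.250914.
  rho(1) = 0.055352 / 1.250914 = 0.0442.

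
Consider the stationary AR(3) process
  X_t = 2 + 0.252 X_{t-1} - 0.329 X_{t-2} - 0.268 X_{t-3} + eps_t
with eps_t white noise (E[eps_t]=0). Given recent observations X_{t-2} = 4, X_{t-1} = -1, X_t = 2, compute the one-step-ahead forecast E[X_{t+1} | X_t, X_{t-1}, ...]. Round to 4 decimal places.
E[X_{t+1} \mid \mathcal F_t] = 1.7610

For an AR(p) model X_t = c + sum_i phi_i X_{t-i} + eps_t, the
one-step-ahead conditional mean is
  E[X_{t+1} | X_t, ...] = c + sum_i phi_i X_{t+1-i}.
Substitute known values:
  E[X_{t+1} | ...] = 2 + (0.252) * (2) + (-0.329) * (-1) + (-0.268) * (4)
                   = 1.7610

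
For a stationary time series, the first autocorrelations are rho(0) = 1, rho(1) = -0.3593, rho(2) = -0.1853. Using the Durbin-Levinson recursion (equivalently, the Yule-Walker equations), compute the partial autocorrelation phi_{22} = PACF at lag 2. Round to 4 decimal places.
\phi_{22} = -0.3610

The PACF at lag k is phi_{kk}, the last component of the solution
to the Yule-Walker system G_k phi = r_k where
  (G_k)_{ij} = rho(|i - j|), (r_k)_i = rho(i), i,j = 1..k.
Equivalently, Durbin-Levinson gives phi_{kk} iteratively:
  phi_{11} = rho(1)
  phi_{kk} = [rho(k) - sum_{j=1..k-1} phi_{k-1,j} rho(k-j)]
            / [1 - sum_{j=1..k-1} phi_{k-1,j} rho(j)],
  phi_{k,j} = phi_{k-1,j} - phi_{kk} phi_{k-1,k-j},  j = 1..k-1.
Step k = 1:
  phi_11 = rho(1) = -0.3593.
Step k = 2:
  phi_22 = [rho(2) - phi_11 rho(1)] / [1 - phi_11 rho(1)] = [-0.1853 - (-0.3593)(-0.3593)] / [1 - (-0.3593)(-0.3593)]
         = -0.31439649 / 0.87090351 = -0.361.
Therefore phi_{22} = -0.3610.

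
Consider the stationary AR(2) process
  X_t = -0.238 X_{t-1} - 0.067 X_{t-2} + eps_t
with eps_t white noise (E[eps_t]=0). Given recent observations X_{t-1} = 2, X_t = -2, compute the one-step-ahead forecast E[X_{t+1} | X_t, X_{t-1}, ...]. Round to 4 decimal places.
E[X_{t+1} \mid \mathcal F_t] = 0.3420

For an AR(p) model X_t = c + sum_i phi_i X_{t-i} + eps_t, the
one-step-ahead conditional mean is
  E[X_{t+1} | X_t, ...] = c + sum_i phi_i X_{t+1-i}.
Substitute known values:
  E[X_{t+1} | ...] = (-0.238) * (-2) + (-0.067) * (2)
                   = 0.3420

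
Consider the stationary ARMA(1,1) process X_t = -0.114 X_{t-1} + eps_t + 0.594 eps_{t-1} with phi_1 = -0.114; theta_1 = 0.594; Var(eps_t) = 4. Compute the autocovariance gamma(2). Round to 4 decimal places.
\gamma(2) = -0.2067

Multiply the model equation by X_{t-k} and take expectations. With theta_0 = psi_0 = 1 and psi_j the MA(infinity) weights, this gives
  gamma(k) - sum_i phi_i gamma(k-i) = c_k,
  c_k = sigma^2 * sum_{j=k..q} theta_j psi_{j-k}   (c_k = 0 for k > q),
using gamma(-m) = gamma(m).
psi-weights needed (psi_j = theta_j + sum_i phi_i psi_{j-i}):
  psi_1 = theta_1 + phi_1 = 0.594 + (-0.114) = 0.48
Right-hand sides:
  c_0 = sigma^2 (1 + theta_1 psi_1) = 4 * (1 + (0.594)(0.48)) = 4 * 1.28512 = 5.14048
  c_1 = sigma^2 theta_1 = 4 * (0.594) = 2.376
  c_2 = 0
Equations for k = 0 and k = 1 (AR order 1):
  gamma(0) = phi_1 gamma(1) + c_0
  gamma(1) = phi_1 gamma(0) + c_1
Substituting the second into the first: gamma(0) (1 - phi_1^2) = c_0 + phi_1 c_1, so
  gamma(0) = (c_0 + phi_1 c_1) / (1 - phi_1^2) = (5.14048 + (-0.114)(2.376)) / (1 - (-0.114)^2) = 4.869616 / 0.987004 = 4.933735.
  gamma(1) = phi_1 gamma(0) + c_1 = (-0.114)(4.933735) + (2.376) = 1.813554.
For k = 2 (> q): gamma(2) = phi_1 gamma(1) = (-0.114)(1.813554) = -0.206745.
Therefore gamma(2) = -0.2067 (to 4 decimal places).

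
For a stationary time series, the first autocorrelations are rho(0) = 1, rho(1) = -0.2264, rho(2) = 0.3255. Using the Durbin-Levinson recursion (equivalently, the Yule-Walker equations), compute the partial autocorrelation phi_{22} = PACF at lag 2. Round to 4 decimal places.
\phi_{22} = 0.2891

The PACF at lag k is phi_{kk}, the last component of the solution
to the Yule-Walker system G_k phi = r_k where
  (G_k)_{ij} = rho(|i - j|), (r_k)_i = rho(i), i,j = 1..k.
Equivalently, Durbin-Levinson gives phi_{kk} iteratively:
  phi_{11} = rho(1)
  phi_{kk} = [rho(k) - sum_{j=1..k-1} phi_{k-1,j} rho(k-j)]
            / [1 - sum_{j=1..k-1} phi_{k-1,j} rho(j)],
  phi_{k,j} = phi_{k-1,j} - phi_{kk} phi_{k-1,k-j},  j = 1..k-1.
Step k = 1:
  phi_11 = rho(1) = -0.2264.
Step k = 2:
  phi_22 = [rho(2) - phi_11 rho(1)] / [1 - phi_11 rho(1)] = [0.3255 - (-0.2264)(-0.2264)] / [1 - (-0.2264)(-0.2264)]
         = 0.27424304 / 0.94874304 = 0.2891.
Therefore phi_{22} = 0.2891.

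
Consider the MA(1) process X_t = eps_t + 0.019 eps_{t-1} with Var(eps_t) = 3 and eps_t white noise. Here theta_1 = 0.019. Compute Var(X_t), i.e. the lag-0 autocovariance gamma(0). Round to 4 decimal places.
\gamma(0) = 3.0011

For an MA(q) process X_t = eps_t + sum_i theta_i eps_{t-i} with
Var(eps_t) = sigma^2, the variance is
  gamma(0) = sigma^2 * (1 + sum_i theta_i^2).
  sum_i theta_i^2 = (0.019)^2 = 0.000361.
  gamma(0) = 3 * (1 + 0.000361) = 3 * 1.000361 = 3.001083, which rounds to 3.0011.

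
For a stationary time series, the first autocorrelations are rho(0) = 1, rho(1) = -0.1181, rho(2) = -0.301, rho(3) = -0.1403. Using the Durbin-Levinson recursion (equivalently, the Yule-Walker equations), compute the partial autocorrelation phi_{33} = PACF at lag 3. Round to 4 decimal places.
\phi_{33} = -0.2540

The PACF at lag k is phi_{kk}, the last component of the solution
to the Yule-Walker system G_k phi = r_k where
  (G_k)_{ij} = rho(|i - j|), (r_k)_i = rho(i), i,j = 1..k.
Equivalently, Durbin-Levinson gives phi_{kk} iteratively:
  phi_{11} = rho(1)
  phi_{kk} = [rho(k) - sum_{j=1..k-1} phi_{k-1,j} rho(k-j)]
            / [1 - sum_{j=1..k-1} phi_{k-1,j} rho(j)],
  phi_{k,j} = phi_{k-1,j} - phi_{kk} phi_{k-1,k-j},  j = 1..k-1.
Step k = 1:
  phi_11 = rho(1) = -0.1181.
Step k = 2:
  phi_22 = [rho(2) - phi_11 rho(1)] / [1 - phi_11 rho(1)] = [-0.301 - (-0.1181)(-0.1181)] / [1 - (-0.1181)(-0.1181)]
         = -0.31494761 / 0.98605239 = -0.319403.
  Update: phi_21 = phi_11 - phi_22 phi_11 = -0.1181 - (-0.319403)(-0.1181) = -0.155821.
Step k = 3:
  phi_33 = [rho(3) - phi_21 rho(2) - phi_22 rho(1)] / [1 - phi_21 rho(1) - phi_22 rho(2)]
    numerator   = -0.1403 - (-0.155821)(-0.301) - (-0.319403)(-0.1181) = -0.22492369
    denominator = 1 - (-0.155821)(-0.1181) - (-0.319403)(-0.301) = 0.88545733
  phi_33 = -0.22492369 / 0.88545733 = -0.254.
Therefore phi_{33} = -0.2540.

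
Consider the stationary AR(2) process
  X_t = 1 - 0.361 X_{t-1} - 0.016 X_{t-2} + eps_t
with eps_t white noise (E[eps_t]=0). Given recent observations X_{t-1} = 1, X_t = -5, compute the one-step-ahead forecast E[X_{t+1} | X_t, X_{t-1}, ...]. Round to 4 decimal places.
E[X_{t+1} \mid \mathcal F_t] = 2.7890

For an AR(p) model X_t = c + sum_i phi_i X_{t-i} + eps_t, the
one-step-ahead conditional mean is
  E[X_{t+1} | X_t, ...] = c + sum_i phi_i X_{t+1-i}.
Substitute known values:
  E[X_{t+1} | ...] = 1 + (-0.361) * (-5) + (-0.016) * (1)
                   = 2.7890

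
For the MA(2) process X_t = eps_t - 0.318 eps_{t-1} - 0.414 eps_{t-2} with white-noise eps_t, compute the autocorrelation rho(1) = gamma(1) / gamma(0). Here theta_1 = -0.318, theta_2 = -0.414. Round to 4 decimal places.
\rho(1) = -0.1464

For an MA(q) process with theta_0 = 1, the autocovariance is
  gamma(k) = sigma^2 * sum_{i=0..q-k} theta_i * theta_{i+k},
and rho(k) = gamma(k) / gamma(0). Sigma^2 cancels.
  numerator   = (1)*(-0.318) + (-0.318)*(-0.414) = -0.186348.
  denominator = (1)^2 + (-0.318)^2 + (-0.414)^2 = 1.27252.
  rho(1) = -0.186348 / 1.27252 = -0.1464.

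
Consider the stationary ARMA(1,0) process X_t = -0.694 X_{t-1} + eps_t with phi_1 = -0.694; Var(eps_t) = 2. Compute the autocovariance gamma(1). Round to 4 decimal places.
\gamma(1) = -2.6777

Multiply the model equation by X_{t-k} and take expectations. With theta_0 = psi_0 = 1 and psi_j the MA(infinity) weights, this gives
  gamma(k) - sum_i phi_i gamma(k-i) = c_k,
  c_k = sigma^2 * sum_{j=k..q} theta_j psi_{j-k}   (c_k = 0 for k > q),
using gamma(-m) = gamma(m).
Pure AR (q = 0): c_0 = sigma^2 = 2, c_k = 0 for k >= 1.
Equations for k = 0 and k = 1 (AR order 1):
  gamma(0) = phi_1 gamma(1) + c_0
  gamma(1) = phi_1 gamma(0) + c_1
Substituting the second into the first: gamma(0) (1 - phi_1^2) = c_0 + phi_1 c_1, so
  gamma(0) = c_0 / (1 - phi_1^2) = 2 / (1 - (-0.694)^2) = 2 / 0.518364 = 3.858293.
  gamma(1) = phi_1 gamma(0) = (-0.694)(3.858293) = -2.677655.
Therefore gamma(1) = -2.6777 (to 4 decimal places).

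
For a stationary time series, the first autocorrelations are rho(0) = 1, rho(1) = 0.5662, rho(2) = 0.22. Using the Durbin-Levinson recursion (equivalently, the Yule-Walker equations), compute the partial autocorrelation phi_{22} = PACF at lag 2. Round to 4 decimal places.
\phi_{22} = -0.1480

The PACF at lag k is phi_{kk}, the last component of the solution
to the Yule-Walker system G_k phi = r_k where
  (G_k)_{ij} = rho(|i - j|), (r_k)_i = rho(i), i,j = 1..k.
Equivalently, Durbin-Levinson gives phi_{kk} iteratively:
  phi_{11} = rho(1)
  phi_{kk} = [rho(k) - sum_{j=1..k-1} phi_{k-1,j} rho(k-j)]
            / [1 - sum_{j=1..k-1} phi_{k-1,j} rho(j)],
  phi_{k,j} = phi_{k-1,j} - phi_{kk} phi_{k-1,k-j},  j = 1..k-1.
Step k = 1:
  phi_11 = rho(1) = 0.5662.
Step k = 2:
  phi_22 = [rho(2) - phi_11 rho(1)] / [1 - phi_11 rho(1)] = [0.22 - (0.5662)(0.5662)] / [1 - (0.5662)(0.5662)]
         = -0.10058244 / 0.67941756 = -0.148.
Therefore phi_{22} = -0.1480.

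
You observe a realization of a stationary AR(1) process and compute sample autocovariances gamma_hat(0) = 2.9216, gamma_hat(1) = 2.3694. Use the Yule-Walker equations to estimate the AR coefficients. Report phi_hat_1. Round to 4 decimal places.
\hat\phi_{1} = 0.8110

The Yule-Walker equations for an AR(p) process read, in matrix form,
  Gamma_p phi = r_p,   with   (Gamma_p)_{ij} = gamma(|i - j|),
                       (r_p)_i = gamma(i),   i,j = 1..p.
Substitute the sample gammas (Toeplitz matrix and right-hand side of size 1):
  Gamma_p = [[2.9216]]
  r_p     = [2.3694]
With p = 1 this is the single equation gamma(0) phi_1 = gamma(1):
  phi_hat_1 = gamma(1) / gamma(0) = 2.3694 / 2.9216 = 0.8110.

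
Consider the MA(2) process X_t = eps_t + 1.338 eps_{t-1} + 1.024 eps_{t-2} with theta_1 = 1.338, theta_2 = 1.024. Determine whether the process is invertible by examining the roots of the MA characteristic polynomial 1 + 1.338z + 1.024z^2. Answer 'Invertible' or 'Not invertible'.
\text{Not invertible}

The MA(q) characteristic polynomial is P(z) = 1 + 1.338z + 1.024z^2.
Invertibility requires all roots to lie outside the unit circle, i.e. |z| > 1 for every root.
Set 1 + (1.338) z + (1.024) z^2 = 0, i.e. a z^2 + b z + c = 0 with a = 1.024, b = 1.338, c = 1.
Discriminant D = b^2 - 4ac = (1.338)^2 - 4*(1.024)*1 = 1.790244 - (4.096) = -2.305756.
D < 0, so the roots are the complex-conjugate pair z = (-b +/- i sqrt(-D)) / (2a) = -0.6533 +/- 0.7414i.
For a conjugate pair |z|^2 = z * conj(z) = (product of roots) = c/a = 1/(1.024) = 0.976562, so |z| = sqrt(0.976562) = 0.9882 for both roots.
Moduli of all roots: 0.9882, 0.9882.
All moduli strictly greater than 1? No.
Verdict: Not invertible.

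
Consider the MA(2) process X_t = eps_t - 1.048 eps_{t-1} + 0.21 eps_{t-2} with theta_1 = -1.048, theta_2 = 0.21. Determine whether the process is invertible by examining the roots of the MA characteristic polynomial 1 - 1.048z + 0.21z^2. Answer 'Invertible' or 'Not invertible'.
\text{Invertible}

The MA(q) characteristic polynomial is P(z) = 1 - 1.048z + 0.21z^2.
Invertibility requires all roots to lie outside the unit circle, i.e. |z| > 1 for every root.
Set 1 + (-1.048) z + (0.21) z^2 = 0, i.e. a z^2 + b z + c = 0 with a = 0.21, b = -1.048, c = 1.
Discriminant D = b^2 - 4ac = (-1.048)^2 - 4*(0.21)*1 = 1.098304 - (0.84) = 0.258304.
D >= 0, so the roots are real: z = (-b +/- sqrt(D)) / (2a) = (1.048 +/- 0.508236) / (0.42).
  z_1 = (1.048 + 0.508236) / (0.42) = 3.7053,   |z_1| = 3.7053.
  z_2 = (1.048 - 0.508236) / (0.42) = 1.2852,   |z_2| = 1.2852.
Moduli of all roots: 3.7053, 1.2852.
All moduli strictly greater than 1? Yes.
Verdict: Invertible.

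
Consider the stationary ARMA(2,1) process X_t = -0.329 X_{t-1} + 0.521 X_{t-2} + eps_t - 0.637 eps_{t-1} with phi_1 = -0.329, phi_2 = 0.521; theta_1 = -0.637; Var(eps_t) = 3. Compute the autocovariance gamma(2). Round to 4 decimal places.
\gamma(2) = 14.5932

Multiply the model equation by X_{t-k} and take expectations. With theta_0 = psi_0 = 1 and psi_j the MA(infinity) weights, this gives
  gamma(k) - sum_i phi_i gamma(k-i) = c_k,
  c_k = sigma^2 * sum_{j=k..q} theta_j psi_{j-k}   (c_k = 0 for k > q),
using gamma(-m) = gamma(m).
psi-weights needed (psi_j = theta_j + sum_i phi_i psi_{j-i}):
  psi_1 = theta_1 + phi_1 = -0.637 + (-0.329) = -0.966
Right-hand sides:
  c_0 = sigma^2 (1 + theta_1 psi_1) = 3 * (1 + (-0.637)(-0.966)) = 3 * 1.615342 = 4.846026
  c_1 = sigma^2 theta_1 = 3 * (-0.637) = -1.911
  c_2 = 0
Equations for k = 0, 1, 2 (AR order 2, c_2 = 0):
  (E0) gamma(0) = phi_1 gamma(1) + phi_2 gamma(2) + c_0
  (E1) gamma(1) = phi_1 gamma(0) + phi_2 gamma(1) + c_1
  (E2) gamma(2) = phi_1 gamma(1) + phi_2 gamma(0)
From (E1): gamma(1) = A gamma(0) + B with
  A = phi_1 / (1 - phi_2) = -0.329 / 0.479 = -0.686848,   B = c_1 / (1 - phi_2) = -1.911 / 0.479 = -3.989562.
Insert (E2) into (E0): gamma(0) (1 - phi_2^2) = phi_1 (1 + phi_2) gamma(1) + c_0.
  phi_1 (1 + phi_2) = (-0.329)(1.521) = -0.500409,   1 - phi_2^2 = 0.728559.
Replace gamma(1) by A gamma(0) + B and collect gamma(0):
  gamma(0) [0.728559 - (-0.500409)(-0.686848)] = (-0.500409)(-3.989562) + 4.846026
  gamma(0) * 0.384854 = 6.842439
  gamma(0) = 6.842439 / 0.384854 = 17.779297.
  gamma(1) = A gamma(0) + B = (-0.686848)(17.779297) + (-3.989562) = -16.201229.
  gamma(2) = phi_1 gamma(1) + phi_2 gamma(0) = (-0.329)(-16.201229) + (0.521)(17.779297) = 14.593218.
Therefore gamma(2) = 14.5932 (to 4 decimal places).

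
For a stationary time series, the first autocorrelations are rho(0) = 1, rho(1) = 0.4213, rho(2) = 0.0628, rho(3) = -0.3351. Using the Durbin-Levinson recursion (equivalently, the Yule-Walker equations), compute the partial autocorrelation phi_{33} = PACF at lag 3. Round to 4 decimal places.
\phi_{33} = -0.3800

The PACF at lag k is phi_{kk}, the last component of the solution
to the Yule-Walker system G_k phi = r_k where
  (G_k)_{ij} = rho(|i - j|), (r_k)_i = rho(i), i,j = 1..k.
Equivalently, Durbin-Levinson gives phi_{kk} iteratively:
  phi_{11} = rho(1)
  phi_{kk} = [rho(k) - sum_{j=1..k-1} phi_{k-1,j} rho(k-j)]
            / [1 - sum_{j=1..k-1} phi_{k-1,j} rho(j)],
  phi_{k,j} = phi_{k-1,j} - phi_{kk} phi_{k-1,k-j},  j = 1..k-1.
Step k = 1:
  phi_11 = rho(1) = 0.4213.
Step k = 2:
  phi_22 = [rho(2) - phi_11 rho(1)] / [1 - phi_11 rho(1)] = [0.0628 - (0.4213)(0.4213)] / [1 - (0.4213)(0.4213)]
         = -0.11469369 / 0.82250631 = -0.139444.
  Update: phi_21 = phi_11 - phi_22 phi_11 = 0.4213 - (-0.139444)(0.4213) = 0.480048.
Step k = 3:
  phi_33 = [rho(3) - phi_21 rho(2) - phi_22 rho(1)] / [1 - phi_21 rho(1) - phi_22 rho(2)]
    numerator   = -0.3351 - (0.480048)(0.0628) - (-0.139444)(0.4213) = -0.30649918
    denominator = 1 - (0.480048)(0.4213) - (-0.139444)(0.0628) = 0.80651295
  phi_33 = -0.30649918 / 0.80651295 = -0.38.
Therefore phi_{33} = -0.3800.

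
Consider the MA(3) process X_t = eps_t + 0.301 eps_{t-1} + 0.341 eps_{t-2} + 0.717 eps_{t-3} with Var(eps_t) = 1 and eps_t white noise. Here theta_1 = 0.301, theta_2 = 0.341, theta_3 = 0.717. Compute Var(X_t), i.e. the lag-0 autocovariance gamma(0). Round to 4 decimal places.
\gamma(0) = 1.7210

For an MA(q) process X_t = eps_t + sum_i theta_i eps_{t-i} with
Var(eps_t) = sigma^2, the variance is
  gamma(0) = sigma^2 * (1 + sum_i theta_i^2).
  sum_i theta_i^2 = (0.301)^2 + (0.341)^2 + (0.717)^2 = 0.090601 + 0.116281 + 0.514089 = 0.720971.
  gamma(0) = 1 * (1 + 0.720971) = 1 * 1.720971 = 1.720971, which rounds to 1.7210.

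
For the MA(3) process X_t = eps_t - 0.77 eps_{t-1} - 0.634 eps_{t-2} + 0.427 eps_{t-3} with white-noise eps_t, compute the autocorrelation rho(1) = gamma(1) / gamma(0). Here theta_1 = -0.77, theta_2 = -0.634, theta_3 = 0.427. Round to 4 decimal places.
\rho(1) = -0.2538

For an MA(q) process with theta_0 = 1, the autocovariance is
  gamma(k) = sigma^2 * sum_{i=0..q-k} theta_i * theta_{i+k},
and rho(k) = gamma(k) / gamma(0). Sigma^2 cancels.
  numerator   = (1)*(-0.77) + (-0.77)*(-0.634) + (-0.634)*(0.427) = -0.552538.
  denominator = (1)^2 + (-0.77)^2 + (-0.634)^2 + (0.427)^2 = 2.177185.
  rho(1) = -0.552538 / 2.177185 = -0.2538.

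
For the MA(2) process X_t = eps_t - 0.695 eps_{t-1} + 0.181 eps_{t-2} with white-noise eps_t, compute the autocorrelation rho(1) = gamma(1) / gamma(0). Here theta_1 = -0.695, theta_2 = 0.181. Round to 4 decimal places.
\rho(1) = -0.5415

For an MA(q) process with theta_0 = 1, the autocovariance is
  gamma(k) = sigma^2 * sum_{i=0..q-k} theta_i * theta_{i+k},
and rho(k) = gamma(k) / gamma(0). Sigma^2 cancels.
  numerator   = (1)*(-0.695) + (-0.695)*(0.181) = -0.820795.
  denominator = (1)^2 + (-0.695)^2 + (0.181)^2 = 1.515786.
  rho(1) = -0.820795 / 1.515786 = -0.5415.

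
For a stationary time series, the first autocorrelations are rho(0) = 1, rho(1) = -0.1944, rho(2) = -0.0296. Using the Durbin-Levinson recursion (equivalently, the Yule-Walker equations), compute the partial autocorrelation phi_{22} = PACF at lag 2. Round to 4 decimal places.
\phi_{22} = -0.0700

The PACF at lag k is phi_{kk}, the last component of the solution
to the Yule-Walker system G_k phi = r_k where
  (G_k)_{ij} = rho(|i - j|), (r_k)_i = rho(i), i,j = 1..k.
Equivalently, Durbin-Levinson gives phi_{kk} iteratively:
  phi_{11} = rho(1)
  phi_{kk} = [rho(k) - sum_{j=1..k-1} phi_{k-1,j} rho(k-j)]
            / [1 - sum_{j=1..k-1} phi_{k-1,j} rho(j)],
  phi_{k,j} = phi_{k-1,j} - phi_{kk} phi_{k-1,k-j},  j = 1..k-1.
Step k = 1:
  phi_11 = rho(1) = -0.1944.
Step k = 2:
  phi_22 = [rho(2) - phi_11 rho(1)] / [1 - phi_11 rho(1)] = [-0.0296 - (-0.1944)(-0.1944)] / [1 - (-0.1944)(-0.1944)]
         = -0.06739136 / 0.96220864 = -0.07.
Therefore phi_{22} = -0.0700.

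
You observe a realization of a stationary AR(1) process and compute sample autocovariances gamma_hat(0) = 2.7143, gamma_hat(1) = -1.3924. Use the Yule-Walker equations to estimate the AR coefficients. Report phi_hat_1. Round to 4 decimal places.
\hat\phi_{1} = -0.5130

The Yule-Walker equations for an AR(p) process read, in matrix form,
  Gamma_p phi = r_p,   with   (Gamma_p)_{ij} = gamma(|i - j|),
                       (r_p)_i = gamma(i),   i,j = 1..p.
Substitute the sample gammas (Toeplitz matrix and right-hand side of size 1):
  Gamma_p = [[2.7143]]
  r_p     = [-1.3924]
With p = 1 this is the single equation gamma(0) phi_1 = gamma(1):
  phi_hat_1 = gamma(1) / gamma(0) = -1.3924 / 2.7143 = -0.5130.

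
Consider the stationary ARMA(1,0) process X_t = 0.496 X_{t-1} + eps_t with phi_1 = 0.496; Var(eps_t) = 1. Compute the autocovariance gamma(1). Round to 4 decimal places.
\gamma(1) = 0.6578

Multiply the model equation by X_{t-k} and take expectations. With theta_0 = psi_0 = 1 and psi_j the MA(infinity) weights, this gives
  gamma(k) - sum_i phi_i gamma(k-i) = c_k,
  c_k = sigma^2 * sum_{j=k..q} theta_j psi_{j-k}   (c_k = 0 for k > q),
using gamma(-m) = gamma(m).
Pure AR (q = 0): c_0 = sigma^2 = 1, c_k = 0 for k >= 1.
Equations for k = 0 and k = 1 (AR order 1):
  gamma(0) = phi_1 gamma(1) + c_0
  gamma(1) = phi_1 gamma(0) + c_1
Substituting the second into the first: gamma(0) (1 - phi_1^2) = c_0 + phi_1 c_1, so
  gamma(0) = c_0 / (1 - phi_1^2) = 1 / (1 - (0.496)^2) = 1 / 0.753984 = 1.326288.
  gamma(1) = phi_1 gamma(0) = (0.496)(1.326288) = 0.657839.
Therefore gamma(1) = 0.6578 (to 4 decimal places).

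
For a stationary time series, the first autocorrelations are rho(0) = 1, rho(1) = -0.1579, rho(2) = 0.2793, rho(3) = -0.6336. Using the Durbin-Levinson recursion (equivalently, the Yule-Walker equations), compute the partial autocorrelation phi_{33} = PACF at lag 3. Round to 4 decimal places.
\phi_{33} = -0.6161

The PACF at lag k is phi_{kk}, the last component of the solution
to the Yule-Walker system G_k phi = r_k where
  (G_k)_{ij} = rho(|i - j|), (r_k)_i = rho(i), i,j = 1..k.
Equivalently, Durbin-Levinson gives phi_{kk} iteratively:
  phi_{11} = rho(1)
  phi_{kk} = [rho(k) - sum_{j=1..k-1} phi_{k-1,j} rho(k-j)]
            / [1 - sum_{j=1..k-1} phi_{k-1,j} rho(j)],
  phi_{k,j} = phi_{k-1,j} - phi_{kk} phi_{k-1,k-j},  j = 1..k-1.
Step k = 1:
  phi_11 = rho(1) = -0.1579.
Step k = 2:
  phi_22 = [rho(2) - phi_11 rho(1)] / [1 - phi_11 rho(1)] = [0.2793 - (-0.1579)(-0.1579)] / [1 - (-0.1579)(-0.1579)]
         = 0.25436759 / 0.97506759 = 0.260872.
  Update: phi_21 = phi_11 - phi_22 phi_11 = -0.1579 - (0.260872)(-0.1579) = -0.116708.
Step k = 3:
  phi_33 = [rho(3) - phi_21 rho(2) - phi_22 rho(1)] / [1 - phi_21 rho(1) - phi_22 rho(2)]
    numerator   = -0.6336 - (-0.116708)(0.2793) - (0.260872)(-0.1579) = -0.55981171
    denominator = 1 - (-0.116708)(-0.1579) - (0.260872)(0.2793) = 0.90871027
  phi_33 = -0.55981171 / 0.90871027 = -0.6161.
Therefore phi_{33} = -0.6161.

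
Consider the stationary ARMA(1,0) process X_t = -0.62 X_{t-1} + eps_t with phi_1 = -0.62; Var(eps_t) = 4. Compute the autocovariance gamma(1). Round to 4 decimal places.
\gamma(1) = -4.0286

Multiply the model equation by X_{t-k} and take expectations. With theta_0 = psi_0 = 1 and psi_j the MA(infinity) weights, this gives
  gamma(k) - sum_i phi_i gamma(k-i) = c_k,
  c_k = sigma^2 * sum_{j=k..q} theta_j psi_{j-k}   (c_k = 0 for k > q),
using gamma(-m) = gamma(m).
Pure AR (q = 0): c_0 = sigma^2 = 4, c_k = 0 for k >= 1.
Equations for k = 0 and k = 1 (AR order 1):
  gamma(0) = phi_1 gamma(1) + c_0
  gamma(1) = phi_1 gamma(0) + c_1
Substituting the second into the first: gamma(0) (1 - phi_1^2) = c_0 + phi_1 c_1, so
  gamma(0) = c_0 / (1 - phi_1^2) = 4 / (1 - (-0.62)^2) = 4 / 0.6156 = 6.497726.
  gamma(1) = phi_1 gamma(0) = (-0.62)(6.497726) = -4.02859.
Therefore gamma(1) = -4.0286 (to 4 decimal places).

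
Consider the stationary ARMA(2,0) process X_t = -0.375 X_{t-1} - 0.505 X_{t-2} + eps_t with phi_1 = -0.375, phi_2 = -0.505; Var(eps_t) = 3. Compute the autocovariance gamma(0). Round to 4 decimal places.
\gamma(0) = 4.2935

Multiply the model equation by X_{t-k} and take expectations. With theta_0 = psi_0 = 1 and psi_j the MA(infinity) weights, this gives
  gamma(k) - sum_i phi_i gamma(k-i) = c_k,
  c_k = sigma^2 * sum_{j=k..q} theta_j psi_{j-k}   (c_k = 0 for k > q),
using gamma(-m) = gamma(m).
Pure AR (q = 0): c_0 = sigma^2 = 3, c_k = 0 for k >= 1.
Equations for k = 0, 1, 2 (AR order 2, c_2 = 0):
  (E0) gamma(0) = phi_1 gamma(1) + phi_2 gamma(2) + c_0
  (E1) gamma(1) = phi_1 gamma(0) + phi_2 gamma(1) + c_1
  (E2) gamma(2) = phi_1 gamma(1) + phi_2 gamma(0)
From (E1): gamma(1) = A gamma(0) + B with
  A = phi_1 / (1 - phi_2) = -0.375 / 1.505 = -0.249169,   B = c_1 / (1 - phi_2) = 0 / 1.505 = 0.
Insert (E2) into (E0): gamma(0) (1 - phi_2^2) = phi_1 (1 + phi_2) gamma(1) + c_0.
  phi_1 (1 + phi_2) = (-0.375)(0.495) = -0.185625,   1 - phi_2^2 = 0.744975.
Replace gamma(1) by A gamma(0) + B and collect gamma(0):
  gamma(0) [0.744975 - (-0.185625)(-0.249169)] = c_0 = 3
  gamma(0) * 0.698723 = 3
  gamma(0) = 3 / 0.698723 = 4.293547.
Therefore gamma(0) = 4.2935 (to 4 decimal places).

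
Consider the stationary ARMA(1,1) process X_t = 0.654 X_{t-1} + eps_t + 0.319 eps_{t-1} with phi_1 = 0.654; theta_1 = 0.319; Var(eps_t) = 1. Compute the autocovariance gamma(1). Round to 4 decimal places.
\gamma(1) = 2.0549

Multiply the model equation by X_{t-k} and take expectations. With theta_0 = psi_0 = 1 and psi_j the MA(infinity) weights, this gives
  gamma(k) - sum_i phi_i gamma(k-i) = c_k,
  c_k = sigma^2 * sum_{j=k..q} theta_j psi_{j-k}   (c_k = 0 for k > q),
using gamma(-m) = gamma(m).
psi-weights needed (psi_j = theta_j + sum_i phi_i psi_{j-i}):
  psi_1 = theta_1 + phi_1 = 0.319 + (0.654) = 0.973
Right-hand sides:
  c_0 = sigma^2 (1 + theta_1 psi_1) = 1 * (1 + (0.319)(0.973)) = 1 * 1.310387 = 1.310387
  c_1 = sigma^2 theta_1 = 1 * (0.319) = 0.319
  c_2 = 0
Equations for k = 0 and k = 1 (AR order 1):
  gamma(0) = phi_1 gamma(1) + c_0
  gamma(1) = phi_1 gamma(0) + c_1
Substituting the second into the first: gamma(0) (1 - phi_1^2) = c_0 + phi_1 c_1, so
  gamma(0) = (c_0 + phi_1 c_1) / (1 - phi_1^2) = (1.310387 + (0.654)(0.319)) / (1 - (0.654)^2) = 1.519013 / 0.572284 = 2.654299.
  gamma(1) = phi_1 gamma(0) + c_1 = (0.654)(2.654299) + (0.319) = 2.054912.
Therefore gamma(1) = 2.0549 (to 4 decimal places).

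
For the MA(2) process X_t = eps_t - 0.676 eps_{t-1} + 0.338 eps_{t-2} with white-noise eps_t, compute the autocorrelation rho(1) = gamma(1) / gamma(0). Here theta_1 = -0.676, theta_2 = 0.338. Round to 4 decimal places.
\rho(1) = -0.5757

For an MA(q) process with theta_0 = 1, the autocovariance is
  gamma(k) = sigma^2 * sum_{i=0..q-k} theta_i * theta_{i+k},
and rho(k) = gamma(k) / gamma(0). Sigma^2 cancels.
  numerator   = (1)*(-0.676) + (-0.676)*(0.338) = -0.904488.
  denominator = (1)^2 + (-0.676)^2 + (0.338)^2 = 1.57122.
  rho(1) = -0.904488 / 1.57122 = -0.5757.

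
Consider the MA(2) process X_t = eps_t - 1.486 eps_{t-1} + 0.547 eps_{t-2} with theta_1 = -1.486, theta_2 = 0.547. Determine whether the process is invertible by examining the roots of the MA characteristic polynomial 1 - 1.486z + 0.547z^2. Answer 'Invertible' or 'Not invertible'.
\text{Invertible}

The MA(q) characteristic polynomial is P(z) = 1 - 1.486z + 0.547z^2.
Invertibility requires all roots to lie outside the unit circle, i.e. |z| > 1 for every root.
Set 1 + (-1.486) z + (0.547) z^2 = 0, i.e. a z^2 + b z + c = 0 with a = 0.547, b = -1.486, c = 1.
Discriminant D = b^2 - 4ac = (-1.486)^2 - 4*(0.547)*1 = 2.208196 - (2.188) = 0.020196.
D >= 0, so the roots are real: z = (-b +/- sqrt(D)) / (2a) = (1.486 +/- 0.142113) / (1.094).
  z_1 = (1.486 + 0.142113) / (1.094) = 1.4882,   |z_1| = 1.4882.
  z_2 = (1.486 - 0.142113) / (1.094) = 1.2284,   |z_2| = 1.2284.
Moduli of all roots: 1.4882, 1.2284.
All moduli strictly greater than 1? Yes.
Verdict: Invertible.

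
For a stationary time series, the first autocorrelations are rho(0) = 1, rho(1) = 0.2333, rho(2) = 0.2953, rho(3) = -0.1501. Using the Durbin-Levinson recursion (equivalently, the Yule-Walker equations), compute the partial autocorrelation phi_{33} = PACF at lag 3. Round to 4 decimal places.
\phi_{33} = -0.2950

The PACF at lag k is phi_{kk}, the last component of the solution
to the Yule-Walker system G_k phi = r_k where
  (G_k)_{ij} = rho(|i - j|), (r_k)_i = rho(i), i,j = 1..k.
Equivalently, Durbin-Levinson gives phi_{kk} iteratively:
  phi_{11} = rho(1)
  phi_{kk} = [rho(k) - sum_{j=1..k-1} phi_{k-1,j} rho(k-j)]
            / [1 - sum_{j=1..k-1} phi_{k-1,j} rho(j)],
  phi_{k,j} = phi_{k-1,j} - phi_{kk} phi_{k-1,k-j},  j = 1..k-1.
Step k = 1:
  phi_11 = rho(1) = 0.2333.
Step k = 2:
  phi_22 = [rho(2) - phi_11 rho(1)] / [1 - phi_11 rho(1)] = [0.2953 - (0.2333)(0.2333)] / [1 - (0.2333)(0.2333)]
         = 0.24087111 / 0.94557111 = 0.254736.
  Update: phi_21 = phi_11 - phi_22 phi_11 = 0.2333 - (0.254736)(0.2333) = 0.17387.
Step k = 3:
  phi_33 = [rho(3) - phi_21 rho(2) - phi_22 rho(1)] / [1 - phi_21 rho(1) - phi_22 rho(2)]
    numerator   = -0.1501 - (0.17387)(0.2953) - (0.254736)(0.2333) = -0.26087377
    denominator = 1 - (0.17387)(0.2333) - (0.254736)(0.2953) = 0.88421254
  phi_33 = -0.26087377 / 0.88421254 = -0.295.
Therefore phi_{33} = -0.2950.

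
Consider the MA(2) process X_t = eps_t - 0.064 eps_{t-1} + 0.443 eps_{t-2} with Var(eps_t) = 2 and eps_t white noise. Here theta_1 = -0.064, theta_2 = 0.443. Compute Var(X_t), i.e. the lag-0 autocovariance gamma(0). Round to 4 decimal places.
\gamma(0) = 2.4007

For an MA(q) process X_t = eps_t + sum_i theta_i eps_{t-i} with
Var(eps_t) = sigma^2, the variance is
  gamma(0) = sigma^2 * (1 + sum_i theta_i^2).
  sum_i theta_i^2 = (-0.064)^2 + (0.443)^2 = 0.004096 + 0.196249 = 0.200345.
  gamma(0) = 2 * (1 + 0.200345) = 2 * 1.200345 = 2.40069, which rounds to 2.4007.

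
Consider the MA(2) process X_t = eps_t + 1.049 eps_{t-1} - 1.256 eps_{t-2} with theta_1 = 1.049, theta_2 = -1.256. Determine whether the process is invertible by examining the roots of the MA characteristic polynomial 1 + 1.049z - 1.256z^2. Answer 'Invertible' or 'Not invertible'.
\text{Not invertible}

The MA(q) characteristic polynomial is P(z) = 1 + 1.049z - 1.256z^2.
Invertibility requires all roots to lie outside the unit circle, i.e. |z| > 1 for every root.
Set 1 + (1.049) z + (-1.256) z^2 = 0, i.e. a z^2 + b z + c = 0 with a = -1.256, b = 1.049, c = 1.
Discriminant D = b^2 - 4ac = (1.049)^2 - 4*(-1.256)*1 = 1.100401 - (-5.024) = 6.124401.
D >= 0, so the roots are real: z = (-b +/- sqrt(D)) / (2a) = (-1.049 +/- 2.474753) / (-2.512).
  z_1 = (-1.049 + 2.474753) / (-2.512) = -0.5676,   |z_1| = 0.5676.
  z_2 = (-1.049 - 2.474753) / (-2.512) = 1.4028,   |z_2| = 1.4028.
Moduli of all roots: 0.5676, 1.4028.
All moduli strictly greater than 1? No.
Verdict: Not invertible.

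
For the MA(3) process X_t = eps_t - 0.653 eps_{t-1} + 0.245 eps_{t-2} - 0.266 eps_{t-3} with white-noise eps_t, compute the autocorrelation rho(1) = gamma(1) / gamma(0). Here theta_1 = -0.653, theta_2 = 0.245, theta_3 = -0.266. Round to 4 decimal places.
\rho(1) = -0.5639

For an MA(q) process with theta_0 = 1, the autocovariance is
  gamma(k) = sigma^2 * sum_{i=0..q-k} theta_i * theta_{i+k},
and rho(k) = gamma(k) / gamma(0). Sigma^2 cancels.
  numerator   = (1)*(-0.653) + (-0.653)*(0.245) + (0.245)*(-0.266) = -0.878155.
  denominator = (1)^2 + (-0.653)^2 + (0.245)^2 + (-0.266)^2 = 1.55719.
  rho(1) = -0.878155 / 1.55719 = -0.5639.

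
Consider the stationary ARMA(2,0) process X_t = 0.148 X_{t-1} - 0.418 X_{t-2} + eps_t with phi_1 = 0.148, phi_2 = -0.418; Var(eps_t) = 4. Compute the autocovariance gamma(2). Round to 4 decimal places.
\gamma(2) = -1.9726

Multiply the model equation by X_{t-k} and take expectations. With theta_0 = psi_0 = 1 and psi_j the MA(infinity) weights, this gives
  gamma(k) - sum_i phi_i gamma(k-i) = c_k,
  c_k = sigma^2 * sum_{j=k..q} theta_j psi_{j-k}   (c_k = 0 for k > q),
using gamma(-m) = gamma(m).
Pure AR (q = 0): c_0 = sigma^2 = 4, c_k = 0 for k >= 1.
Equations for k = 0, 1, 2 (AR order 2, c_2 = 0):
  (E0) gamma(0) = phi_1 gamma(1) + phi_2 gamma(2) + c_0
  (E1) gamma(1) = phi_1 gamma(0) + phi_2 gamma(1) + c_1
  (E2) gamma(2) = phi_1 gamma(1) + phi_2 gamma(0)
From (E1): gamma(1) = A gamma(0) + B with
  A = phi_1 / (1 - phi_2) = 0.148 / 1.418 = 0.104372,   B = c_1 / (1 - phi_2) = 0 / 1.418 = 0.
Insert (E2) into (E0): gamma(0) (1 - phi_2^2) = phi_1 (1 + phi_2) gamma(1) + c_0.
  phi_1 (1 + phi_2) = (0.148)(0.582) = 0.086136,   1 - phi_2^2 = 0.825276.
Replace gamma(1) by A gamma(0) + B and collect gamma(0):
  gamma(0) [0.825276 - (0.086136)(0.104372)] = c_0 = 4
  gamma(0) * 0.816286 = 4
  gamma(0) = 4 / 0.816286 = 4.900245.
  gamma(1) = A gamma(0) = (0.104372)(4.900245) = 0.51145.
  gamma(2) = phi_1 gamma(1) + phi_2 gamma(0) = (0.148)(0.51145) + (-0.418)(4.900245) = -1.972608.
Therefore gamma(2) = -1.9726 (to 4 decimal places).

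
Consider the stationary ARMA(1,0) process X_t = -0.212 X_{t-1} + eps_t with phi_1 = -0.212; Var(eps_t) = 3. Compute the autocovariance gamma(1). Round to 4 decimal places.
\gamma(1) = -0.6659

Multiply the model equation by X_{t-k} and take expectations. With theta_0 = psi_0 = 1 and psi_j the MA(infinity) weights, this gives
  gamma(k) - sum_i phi_i gamma(k-i) = c_k,
  c_k = sigma^2 * sum_{j=k..q} theta_j psi_{j-k}   (c_k = 0 for k > q),
using gamma(-m) = gamma(m).
Pure AR (q = 0): c_0 = sigma^2 = 3, c_k = 0 for k >= 1.
Equations for k = 0 and k = 1 (AR order 1):
  gamma(0) = phi_1 gamma(1) + c_0
  gamma(1) = phi_1 gamma(0) + c_1
Substituting the second into the first: gamma(0) (1 - phi_1^2) = c_0 + phi_1 c_1, so
  gamma(0) = c_0 / (1 - phi_1^2) = 3 / (1 - (-0.212)^2) = 3 / 0.955056 = 3.141177.
  gamma(1) = phi_1 gamma(0) = (-0.212)(3.141177) = -0.66593.
Therefore gamma(1) = -0.6659 (to 4 decimal places).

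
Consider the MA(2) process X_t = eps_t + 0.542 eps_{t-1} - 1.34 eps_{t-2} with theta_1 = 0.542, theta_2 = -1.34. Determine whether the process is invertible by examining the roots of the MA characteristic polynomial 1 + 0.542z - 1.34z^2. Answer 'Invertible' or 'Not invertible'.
\text{Not invertible}

The MA(q) characteristic polynomial is P(z) = 1 + 0.542z - 1.34z^2.
Invertibility requires all roots to lie outside the unit circle, i.e. |z| > 1 for every root.
Set 1 + (0.542) z + (-1.34) z^2 = 0, i.e. a z^2 + b z + c = 0 with a = -1.34, b = 0.542, c = 1.
Discriminant D = b^2 - 4ac = (0.542)^2 - 4*(-1.34)*1 = 0.293764 - (-5.36) = 5.653764.
D >= 0, so the roots are real: z = (-b +/- sqrt(D)) / (2a) = (-0.542 +/- 2.377764) / (-2.68).
  z_1 = (-0.542 + 2.377764) / (-2.68) = -0.685,   |z_1| = 0.685.
  z_2 = (-0.542 - 2.377764) / (-2.68) = 1.0895,   |z_2| = 1.0895.
Moduli of all roots: 0.6850, 1.0895.
All moduli strictly greater than 1? No.
Verdict: Not invertible.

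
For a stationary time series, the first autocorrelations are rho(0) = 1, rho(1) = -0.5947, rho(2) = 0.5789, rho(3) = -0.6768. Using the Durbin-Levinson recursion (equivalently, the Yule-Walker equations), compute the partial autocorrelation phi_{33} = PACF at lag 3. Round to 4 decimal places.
\phi_{33} = -0.4319

The PACF at lag k is phi_{kk}, the last component of the solution
to the Yule-Walker system G_k phi = r_k where
  (G_k)_{ij} = rho(|i - j|), (r_k)_i = rho(i), i,j = 1..k.
Equivalently, Durbin-Levinson gives phi_{kk} iteratively:
  phi_{11} = rho(1)
  phi_{kk} = [rho(k) - sum_{j=1..k-1} phi_{k-1,j} rho(k-j)]
            / [1 - sum_{j=1..k-1} phi_{k-1,j} rho(j)],
  phi_{k,j} = phi_{k-1,j} - phi_{kk} phi_{k-1,k-j},  j = 1..k-1.
Step k = 1:
  phi_11 = rho(1) = -0.5947.
Step k = 2:
  phi_22 = [rho(2) - phi_11 rho(1)] / [1 - phi_11 rho(1)] = [0.5789 - (-0.5947)(-0.5947)] / [1 - (-0.5947)(-0.5947)]
         = 0.22523191 / 0.64633191 = 0.348477.
  Update: phi_21 = phi_11 - phi_22 phi_11 = -0.5947 - (0.348477)(-0.5947) = -0.387461.
Step k = 3:
  phi_33 = [rho(3) - phi_21 rho(2) - phi_22 rho(1)] / [1 - phi_21 rho(1) - phi_22 rho(2)]
    numerator   = -0.6768 - (-0.387461)(0.5789) - (0.348477)(-0.5947) = -0.24525967
    denominator = 1 - (-0.387461)(-0.5947) - (0.348477)(0.5789) = 0.56784373
  phi_33 = -0.24525967 / 0.56784373 = -0.4319.
Therefore phi_{33} = -0.4319.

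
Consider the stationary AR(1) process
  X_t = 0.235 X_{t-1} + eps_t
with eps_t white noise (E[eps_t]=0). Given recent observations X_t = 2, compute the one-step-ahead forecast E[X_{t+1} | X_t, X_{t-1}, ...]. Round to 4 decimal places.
E[X_{t+1} \mid \mathcal F_t] = 0.4700

For an AR(p) model X_t = c + sum_i phi_i X_{t-i} + eps_t, the
one-step-ahead conditional mean is
  E[X_{t+1} | X_t, ...] = c + sum_i phi_i X_{t+1-i}.
Substitute known values:
  E[X_{t+1} | ...] = (0.235) * (2)
                   = 0.4700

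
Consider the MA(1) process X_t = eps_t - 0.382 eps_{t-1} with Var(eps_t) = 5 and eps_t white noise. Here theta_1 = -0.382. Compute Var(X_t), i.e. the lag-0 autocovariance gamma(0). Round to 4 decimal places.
\gamma(0) = 5.7296

For an MA(q) process X_t = eps_t + sum_i theta_i eps_{t-i} with
Var(eps_t) = sigma^2, the variance is
  gamma(0) = sigma^2 * (1 + sum_i theta_i^2).
  sum_i theta_i^2 = (-0.382)^2 = 0.145924.
  gamma(0) = 5 * (1 + 0.145924) = 5 * 1.145924 = 5.72962, which rounds to 5.7296.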